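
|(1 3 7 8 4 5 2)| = 7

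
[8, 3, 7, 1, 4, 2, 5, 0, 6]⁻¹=[7, 3, 5, 1, 4, 6, 8, 2, 0]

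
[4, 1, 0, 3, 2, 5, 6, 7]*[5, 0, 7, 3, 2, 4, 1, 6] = [2, 0, 5, 3, 7, 4, 1, 6]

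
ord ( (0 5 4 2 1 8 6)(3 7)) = 14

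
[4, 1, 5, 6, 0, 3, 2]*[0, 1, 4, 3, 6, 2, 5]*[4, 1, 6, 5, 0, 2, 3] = [3, 1, 6, 2, 4, 5, 0]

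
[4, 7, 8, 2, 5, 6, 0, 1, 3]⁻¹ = [6, 7, 3, 8, 0, 4, 5, 1, 2]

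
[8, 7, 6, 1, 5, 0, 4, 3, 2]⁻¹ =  [5, 3, 8, 7, 6, 4, 2, 1, 0]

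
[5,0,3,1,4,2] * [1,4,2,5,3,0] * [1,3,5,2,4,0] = [1,3,0,4,2,5]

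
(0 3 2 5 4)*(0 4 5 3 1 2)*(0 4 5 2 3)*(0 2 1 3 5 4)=(0 3)(1 5)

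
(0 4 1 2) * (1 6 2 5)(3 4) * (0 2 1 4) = (0 3)(1 5 4 6)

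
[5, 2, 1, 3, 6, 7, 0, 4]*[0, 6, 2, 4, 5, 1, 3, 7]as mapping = [0→1, 1→2, 2→6, 3→4, 4→3, 5→7, 6→0, 7→5]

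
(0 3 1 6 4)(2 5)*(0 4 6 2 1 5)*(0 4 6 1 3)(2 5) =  (1 5 3 2 4 6)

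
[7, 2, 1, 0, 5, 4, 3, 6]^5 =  [7, 2, 1, 0, 5, 4, 3, 6]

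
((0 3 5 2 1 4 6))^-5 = (0 5 1 6 3 2 4)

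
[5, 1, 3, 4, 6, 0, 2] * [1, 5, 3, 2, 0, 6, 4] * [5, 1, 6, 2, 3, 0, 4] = [4, 0, 6, 5, 3, 1, 2]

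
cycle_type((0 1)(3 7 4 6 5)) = 2.5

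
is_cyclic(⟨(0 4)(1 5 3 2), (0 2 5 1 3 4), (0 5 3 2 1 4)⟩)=no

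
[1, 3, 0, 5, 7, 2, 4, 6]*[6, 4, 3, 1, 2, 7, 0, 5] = [4, 1, 6, 7, 5, 3, 2, 0]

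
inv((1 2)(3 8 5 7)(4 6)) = (1 2)(3 7 5 8)(4 6)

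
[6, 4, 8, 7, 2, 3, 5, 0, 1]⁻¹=[7, 8, 4, 5, 1, 6, 0, 3, 2]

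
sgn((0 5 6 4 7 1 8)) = 1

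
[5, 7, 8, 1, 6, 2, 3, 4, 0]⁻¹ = [8, 3, 5, 6, 7, 0, 4, 1, 2]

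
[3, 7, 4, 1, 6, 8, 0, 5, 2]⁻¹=[6, 3, 8, 0, 2, 7, 4, 1, 5]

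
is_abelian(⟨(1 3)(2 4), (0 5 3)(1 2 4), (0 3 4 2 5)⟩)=no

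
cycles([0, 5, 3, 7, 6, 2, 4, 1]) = (1 5 2 3 7)(4 6)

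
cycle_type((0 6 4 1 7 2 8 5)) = 8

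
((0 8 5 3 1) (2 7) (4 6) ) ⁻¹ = (0 1 3 5 8) (2 7) (4 6) 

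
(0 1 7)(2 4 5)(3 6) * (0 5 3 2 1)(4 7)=(1 4 3 6 2 7 5)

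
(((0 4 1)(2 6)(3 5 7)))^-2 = (0 4 1)(3 5 7)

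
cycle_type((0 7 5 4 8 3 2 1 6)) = 9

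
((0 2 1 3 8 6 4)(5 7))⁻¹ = (0 4 6 8 3 1 2)(5 7)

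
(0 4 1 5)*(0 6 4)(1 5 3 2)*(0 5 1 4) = (0 5 6)(1 3 2 4)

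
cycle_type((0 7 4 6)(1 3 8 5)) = 4^2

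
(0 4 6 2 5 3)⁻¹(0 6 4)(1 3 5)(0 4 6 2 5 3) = (0 3 1)(2 6 4)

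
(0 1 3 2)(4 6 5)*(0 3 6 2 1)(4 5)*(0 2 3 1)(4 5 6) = (0 2 1 4 3)(5 6)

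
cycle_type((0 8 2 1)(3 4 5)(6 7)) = 2.3.4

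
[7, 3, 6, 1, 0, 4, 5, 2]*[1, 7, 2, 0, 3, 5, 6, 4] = [4, 0, 6, 7, 1, 3, 5, 2]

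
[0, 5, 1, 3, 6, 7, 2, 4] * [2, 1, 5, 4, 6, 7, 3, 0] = [2, 7, 1, 4, 3, 0, 5, 6]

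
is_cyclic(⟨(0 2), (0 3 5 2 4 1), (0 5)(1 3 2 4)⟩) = no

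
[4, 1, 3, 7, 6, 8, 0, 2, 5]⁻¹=[6, 1, 7, 2, 0, 8, 4, 3, 5]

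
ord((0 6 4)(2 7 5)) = 3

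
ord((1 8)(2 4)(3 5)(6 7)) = 2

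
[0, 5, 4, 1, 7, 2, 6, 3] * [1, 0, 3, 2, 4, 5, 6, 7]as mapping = [0→1, 1→5, 2→4, 3→0, 4→7, 5→3, 6→6, 7→2]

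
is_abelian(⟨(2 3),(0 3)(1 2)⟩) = no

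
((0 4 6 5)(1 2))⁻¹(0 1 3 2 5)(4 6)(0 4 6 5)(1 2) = (0 4 2 3 1)(5 6)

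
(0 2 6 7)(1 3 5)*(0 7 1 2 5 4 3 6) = (0 5 2)(1 6)(3 4)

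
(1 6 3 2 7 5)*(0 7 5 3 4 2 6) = (0 7 3 6 4 2 5 1)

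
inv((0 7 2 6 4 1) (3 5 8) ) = (0 1 4 6 2 7) (3 8 5) 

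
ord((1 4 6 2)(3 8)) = 4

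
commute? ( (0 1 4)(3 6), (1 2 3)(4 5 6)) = no: (0 1 4)(3 6)*(1 2 3)(4 5 6) = (0 2 3 4)(1 5 6), (1 2 3)(4 5 6)*(0 1 4)(3 6) = (0 1 2 6)(3 4 5)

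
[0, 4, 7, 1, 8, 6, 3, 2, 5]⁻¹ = [0, 3, 7, 6, 1, 8, 5, 2, 4]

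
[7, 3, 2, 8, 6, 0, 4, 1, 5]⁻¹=[5, 7, 2, 1, 6, 8, 4, 0, 3]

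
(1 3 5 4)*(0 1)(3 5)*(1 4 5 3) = (0 4)(1 3)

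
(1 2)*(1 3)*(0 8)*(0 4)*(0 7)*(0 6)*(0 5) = (0 8 4 7 6 5)(1 2 3)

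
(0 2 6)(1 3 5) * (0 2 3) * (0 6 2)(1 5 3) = (0 1 6)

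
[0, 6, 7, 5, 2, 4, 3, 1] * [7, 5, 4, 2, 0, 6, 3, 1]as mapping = [0→7, 1→3, 2→1, 3→6, 4→4, 5→0, 6→2, 7→5]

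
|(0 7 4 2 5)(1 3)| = 10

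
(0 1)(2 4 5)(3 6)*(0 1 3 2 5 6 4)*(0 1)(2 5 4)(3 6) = (0 6 5 4 3 2 1)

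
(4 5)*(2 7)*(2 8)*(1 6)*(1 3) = (1 6 3)(2 7 8)(4 5)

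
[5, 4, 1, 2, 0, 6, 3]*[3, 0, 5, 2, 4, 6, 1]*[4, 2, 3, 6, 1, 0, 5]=[5, 1, 4, 0, 6, 2, 3]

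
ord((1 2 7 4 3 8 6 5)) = 8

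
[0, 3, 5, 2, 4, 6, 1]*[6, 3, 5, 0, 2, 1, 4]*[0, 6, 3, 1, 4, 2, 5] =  [5, 0, 6, 2, 3, 4, 1]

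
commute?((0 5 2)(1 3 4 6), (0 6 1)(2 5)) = no:(0 5 2)(1 3 4 6)*(0 6 1)(2 5) = (0 2 6)(1 3 4), (0 6 1)(2 5)*(0 5 2)(1 3 4 6) = (0 1 5)(3 4 6)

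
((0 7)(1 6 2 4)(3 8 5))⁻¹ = (0 7)(1 4 2 6)(3 5 8)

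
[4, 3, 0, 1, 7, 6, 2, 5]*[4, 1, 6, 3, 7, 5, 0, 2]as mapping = [0→7, 1→3, 2→4, 3→1, 4→2, 5→0, 6→6, 7→5]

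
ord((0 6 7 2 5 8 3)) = 7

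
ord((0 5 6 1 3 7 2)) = 7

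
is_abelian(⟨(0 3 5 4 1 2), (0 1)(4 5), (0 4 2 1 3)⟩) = no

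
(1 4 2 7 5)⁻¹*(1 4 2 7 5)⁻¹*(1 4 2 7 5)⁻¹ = (1 2 5 4 7)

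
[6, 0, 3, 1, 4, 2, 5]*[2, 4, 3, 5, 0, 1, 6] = [6, 2, 5, 4, 0, 3, 1]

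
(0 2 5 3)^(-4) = ()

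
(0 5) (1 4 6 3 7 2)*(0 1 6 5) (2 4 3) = (1 3 7 4 5) (2 6) 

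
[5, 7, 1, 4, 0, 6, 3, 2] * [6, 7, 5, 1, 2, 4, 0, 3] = [4, 3, 7, 2, 6, 0, 1, 5]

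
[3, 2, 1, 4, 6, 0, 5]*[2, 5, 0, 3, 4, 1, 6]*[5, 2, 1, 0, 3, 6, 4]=[0, 5, 6, 3, 4, 1, 2]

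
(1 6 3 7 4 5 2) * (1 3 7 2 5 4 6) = (2 3)(6 7)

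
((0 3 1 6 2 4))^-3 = (0 6)(1 4)(2 3)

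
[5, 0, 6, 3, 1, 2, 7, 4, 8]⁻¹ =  [1, 4, 5, 3, 7, 0, 2, 6, 8]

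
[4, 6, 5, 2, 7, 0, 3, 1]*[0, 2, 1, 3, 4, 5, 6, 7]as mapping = [0→4, 1→6, 2→5, 3→1, 4→7, 5→0, 6→3, 7→2]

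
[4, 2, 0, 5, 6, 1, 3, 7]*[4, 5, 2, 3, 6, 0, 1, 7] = [6, 2, 4, 0, 1, 5, 3, 7] 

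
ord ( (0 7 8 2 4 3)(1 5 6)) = 6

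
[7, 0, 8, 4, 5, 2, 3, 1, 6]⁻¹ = [1, 7, 5, 6, 3, 4, 8, 0, 2]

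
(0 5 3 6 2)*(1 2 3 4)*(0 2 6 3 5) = (1 6 5 4)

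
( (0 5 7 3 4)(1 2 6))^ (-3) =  (0 7 4 5 3)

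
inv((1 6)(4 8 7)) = (1 6)(4 7 8)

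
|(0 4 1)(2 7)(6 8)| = 6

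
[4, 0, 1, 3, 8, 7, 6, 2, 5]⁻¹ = [1, 2, 7, 3, 0, 8, 6, 5, 4]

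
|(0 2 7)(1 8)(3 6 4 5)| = 12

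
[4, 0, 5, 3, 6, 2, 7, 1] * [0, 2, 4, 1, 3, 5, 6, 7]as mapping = [0→3, 1→0, 2→5, 3→1, 4→6, 5→4, 6→7, 7→2]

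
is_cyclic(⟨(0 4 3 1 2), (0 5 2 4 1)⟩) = no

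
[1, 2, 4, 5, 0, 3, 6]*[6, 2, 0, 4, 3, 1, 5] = [2, 0, 3, 1, 6, 4, 5]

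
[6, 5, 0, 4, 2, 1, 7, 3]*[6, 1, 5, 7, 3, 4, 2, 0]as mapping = [0→2, 1→4, 2→6, 3→3, 4→5, 5→1, 6→0, 7→7]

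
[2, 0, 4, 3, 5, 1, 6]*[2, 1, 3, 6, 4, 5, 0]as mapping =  [0→3, 1→2, 2→4, 3→6, 4→5, 5→1, 6→0]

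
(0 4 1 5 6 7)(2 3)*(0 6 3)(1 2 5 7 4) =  (0 1 7 6 4 2)(3 5)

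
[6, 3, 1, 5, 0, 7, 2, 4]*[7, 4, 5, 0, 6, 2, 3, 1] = [3, 0, 4, 2, 7, 1, 5, 6]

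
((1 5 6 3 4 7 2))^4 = (1 4 5 7 6 2 3)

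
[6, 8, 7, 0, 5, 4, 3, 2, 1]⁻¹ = [3, 8, 7, 6, 5, 4, 0, 2, 1]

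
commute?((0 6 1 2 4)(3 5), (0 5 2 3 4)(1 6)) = no:(0 6 1 2 4)(3 5) * (0 5 2 3 4)(1 6) = (0 1 3 2)(4 5), (0 5 2 3 4)(1 6) * (0 6 1 2 4)(3 5) = (0 3)(2 5 4 6)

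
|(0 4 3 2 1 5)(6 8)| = 6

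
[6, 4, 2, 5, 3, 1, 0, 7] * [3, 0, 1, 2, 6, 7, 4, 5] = [4, 6, 1, 7, 2, 0, 3, 5]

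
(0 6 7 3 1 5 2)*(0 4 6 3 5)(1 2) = (0 3 2 4 6 7 5 1)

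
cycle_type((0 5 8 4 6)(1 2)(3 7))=2^2.5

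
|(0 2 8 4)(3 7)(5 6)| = 4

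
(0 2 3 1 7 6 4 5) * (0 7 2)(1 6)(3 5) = (1 2 5 7)(3 6 4)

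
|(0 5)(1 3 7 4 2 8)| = 6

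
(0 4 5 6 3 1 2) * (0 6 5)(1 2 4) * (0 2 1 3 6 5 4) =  (0 3 1)(2 5 4)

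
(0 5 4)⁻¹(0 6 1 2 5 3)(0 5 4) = (1 2 4 3 5 6)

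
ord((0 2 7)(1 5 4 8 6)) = 15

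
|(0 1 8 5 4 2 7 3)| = 8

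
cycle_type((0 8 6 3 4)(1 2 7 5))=4.5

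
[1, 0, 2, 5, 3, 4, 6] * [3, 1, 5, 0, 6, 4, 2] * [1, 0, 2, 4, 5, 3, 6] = [0, 4, 3, 5, 1, 6, 2]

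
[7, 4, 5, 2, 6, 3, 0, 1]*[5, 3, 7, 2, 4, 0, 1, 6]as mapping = [0→6, 1→4, 2→0, 3→7, 4→1, 5→2, 6→5, 7→3]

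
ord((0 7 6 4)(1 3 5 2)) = 4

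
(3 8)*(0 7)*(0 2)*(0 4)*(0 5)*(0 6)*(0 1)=(0 7 2 4 5 6 1)(3 8)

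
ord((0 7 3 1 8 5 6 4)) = 8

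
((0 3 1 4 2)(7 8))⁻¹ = (0 2 4 1 3)(7 8)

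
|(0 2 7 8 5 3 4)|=7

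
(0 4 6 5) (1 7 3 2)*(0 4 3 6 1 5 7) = (0 3 2 5 4 1) (6 7) 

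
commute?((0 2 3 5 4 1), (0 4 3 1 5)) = no:(0 2 3 5 4 1)*(0 4 3 1 5) = (0 2 1 4 5 3), (0 4 3 1 5)*(0 2 3 5 4 1) = (0 1 4 5 2 3)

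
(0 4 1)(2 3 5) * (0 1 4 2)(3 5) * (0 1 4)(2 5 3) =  (0 5 1 4)(2 3)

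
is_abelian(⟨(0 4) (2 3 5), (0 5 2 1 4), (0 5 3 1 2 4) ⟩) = no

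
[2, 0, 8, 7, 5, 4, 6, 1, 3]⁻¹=[1, 7, 0, 8, 5, 4, 6, 3, 2]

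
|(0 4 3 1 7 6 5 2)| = 8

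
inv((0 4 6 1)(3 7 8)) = (0 1 6 4)(3 8 7)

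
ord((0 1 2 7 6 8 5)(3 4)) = 14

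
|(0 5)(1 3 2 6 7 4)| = 6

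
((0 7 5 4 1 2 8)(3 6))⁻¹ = (0 8 2 1 4 5 7)(3 6)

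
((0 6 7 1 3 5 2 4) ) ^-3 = (0 5 7 4 3 6 2 1) 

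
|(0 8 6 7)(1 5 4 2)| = 4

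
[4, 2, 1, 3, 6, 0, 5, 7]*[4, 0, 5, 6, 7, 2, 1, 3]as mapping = [0→7, 1→5, 2→0, 3→6, 4→1, 5→4, 6→2, 7→3]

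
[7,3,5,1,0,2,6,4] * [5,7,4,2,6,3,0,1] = [1,2,3,7,5,4,0,6] 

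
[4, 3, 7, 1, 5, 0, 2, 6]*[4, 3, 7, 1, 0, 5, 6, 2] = [0, 1, 2, 3, 5, 4, 7, 6]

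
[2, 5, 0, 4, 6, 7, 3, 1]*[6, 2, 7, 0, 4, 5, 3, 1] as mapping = [0→7, 1→5, 2→6, 3→4, 4→3, 5→1, 6→0, 7→2] 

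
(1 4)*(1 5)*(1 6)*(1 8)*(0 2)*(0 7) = (0 2 7)(1 4 5 6 8)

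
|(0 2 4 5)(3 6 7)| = 12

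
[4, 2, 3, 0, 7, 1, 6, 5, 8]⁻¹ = [3, 5, 1, 2, 0, 7, 6, 4, 8]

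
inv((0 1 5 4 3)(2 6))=(0 3 4 5 1)(2 6)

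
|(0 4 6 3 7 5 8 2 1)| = 9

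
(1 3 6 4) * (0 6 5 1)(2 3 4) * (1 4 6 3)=(0 3 5 4)(1 6 2)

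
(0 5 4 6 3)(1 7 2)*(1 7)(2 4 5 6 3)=(0 6 2 7 4 3)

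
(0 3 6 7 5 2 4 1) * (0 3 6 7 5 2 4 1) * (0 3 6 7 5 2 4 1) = (0 7 4 3 5 1 6 2)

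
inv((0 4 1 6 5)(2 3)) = (0 5 6 1 4)(2 3)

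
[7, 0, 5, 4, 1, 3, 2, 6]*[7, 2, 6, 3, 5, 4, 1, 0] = [0, 7, 4, 5, 2, 3, 6, 1]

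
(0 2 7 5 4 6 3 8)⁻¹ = (0 8 3 6 4 5 7 2)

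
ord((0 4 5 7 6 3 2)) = 7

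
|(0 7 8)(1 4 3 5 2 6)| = 6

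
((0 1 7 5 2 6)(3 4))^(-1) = (0 6 2 5 7 1)(3 4)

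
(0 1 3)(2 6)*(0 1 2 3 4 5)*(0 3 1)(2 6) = (0 6 1 4 5 3)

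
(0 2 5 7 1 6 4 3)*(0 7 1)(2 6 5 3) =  (0 6 4 2 3 7)(1 5)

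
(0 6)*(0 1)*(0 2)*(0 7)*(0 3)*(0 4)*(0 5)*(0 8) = (0 6 1 2 7 3 4 5 8) 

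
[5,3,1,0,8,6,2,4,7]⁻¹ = [3,2,6,1,7,0,5,8,4]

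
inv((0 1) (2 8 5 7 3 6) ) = (0 1) (2 6 3 7 5 8) 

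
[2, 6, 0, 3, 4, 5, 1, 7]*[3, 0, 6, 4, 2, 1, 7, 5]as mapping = [0→6, 1→7, 2→3, 3→4, 4→2, 5→1, 6→0, 7→5]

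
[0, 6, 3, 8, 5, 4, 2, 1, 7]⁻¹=[0, 7, 6, 2, 5, 4, 1, 8, 3]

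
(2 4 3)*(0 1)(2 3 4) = (0 1)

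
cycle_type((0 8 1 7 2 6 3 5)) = 8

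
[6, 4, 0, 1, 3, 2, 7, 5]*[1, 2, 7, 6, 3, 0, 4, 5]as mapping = [0→4, 1→3, 2→1, 3→2, 4→6, 5→7, 6→5, 7→0]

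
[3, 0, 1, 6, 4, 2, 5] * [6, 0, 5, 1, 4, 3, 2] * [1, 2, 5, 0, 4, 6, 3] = [2, 3, 1, 5, 4, 6, 0]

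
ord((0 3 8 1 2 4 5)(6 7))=14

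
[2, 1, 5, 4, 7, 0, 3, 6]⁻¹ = [5, 1, 0, 6, 3, 2, 7, 4]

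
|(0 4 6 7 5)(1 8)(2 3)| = 10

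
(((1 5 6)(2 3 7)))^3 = ()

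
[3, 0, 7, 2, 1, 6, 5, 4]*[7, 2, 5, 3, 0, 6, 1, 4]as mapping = [0→3, 1→7, 2→4, 3→5, 4→2, 5→1, 6→6, 7→0]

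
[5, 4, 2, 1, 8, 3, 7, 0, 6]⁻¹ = [7, 3, 2, 5, 1, 0, 8, 6, 4]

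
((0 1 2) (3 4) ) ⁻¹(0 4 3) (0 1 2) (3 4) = (1 3 4) 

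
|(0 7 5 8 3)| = 5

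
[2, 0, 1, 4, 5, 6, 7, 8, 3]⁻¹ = [1, 2, 0, 8, 3, 4, 5, 6, 7]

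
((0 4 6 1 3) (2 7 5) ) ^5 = (2 5 7) 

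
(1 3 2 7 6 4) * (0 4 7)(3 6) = (0 4 1 6 7 3 2)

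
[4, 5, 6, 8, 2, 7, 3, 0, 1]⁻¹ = [7, 8, 4, 6, 0, 1, 2, 5, 3]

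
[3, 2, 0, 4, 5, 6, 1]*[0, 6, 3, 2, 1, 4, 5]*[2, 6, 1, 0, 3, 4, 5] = [1, 0, 2, 6, 3, 4, 5]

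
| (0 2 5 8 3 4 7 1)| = 8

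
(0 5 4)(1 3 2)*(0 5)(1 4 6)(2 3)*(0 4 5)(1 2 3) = (0 4)(1 3)(2 5 6)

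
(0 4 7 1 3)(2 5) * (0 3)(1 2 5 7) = (0 4 1)(2 7)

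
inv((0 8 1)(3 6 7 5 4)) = (0 1 8)(3 4 5 7 6)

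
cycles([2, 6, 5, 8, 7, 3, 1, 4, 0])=(0 2 5 3 8)(1 6)(4 7)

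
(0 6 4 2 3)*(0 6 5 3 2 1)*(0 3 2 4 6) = (0 5 2 4 1 3)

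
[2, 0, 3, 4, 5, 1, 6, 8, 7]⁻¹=[1, 5, 0, 2, 3, 4, 6, 8, 7]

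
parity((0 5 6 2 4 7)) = odd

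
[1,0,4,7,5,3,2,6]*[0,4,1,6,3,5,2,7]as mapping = [0→4,1→0,2→3,3→7,4→5,5→6,6→1,7→2]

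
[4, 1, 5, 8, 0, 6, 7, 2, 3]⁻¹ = [4, 1, 7, 8, 0, 2, 5, 6, 3]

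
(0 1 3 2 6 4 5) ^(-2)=(0 4 2 1 5 6 3) 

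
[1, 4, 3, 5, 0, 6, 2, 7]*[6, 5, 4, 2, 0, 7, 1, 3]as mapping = [0→5, 1→0, 2→2, 3→7, 4→6, 5→1, 6→4, 7→3]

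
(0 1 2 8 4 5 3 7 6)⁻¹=(0 6 7 3 5 4 8 2 1)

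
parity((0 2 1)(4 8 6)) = even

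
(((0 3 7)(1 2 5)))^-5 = (0 3 7)(1 2 5)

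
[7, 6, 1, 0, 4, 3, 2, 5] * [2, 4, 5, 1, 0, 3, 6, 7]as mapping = [0→7, 1→6, 2→4, 3→2, 4→0, 5→1, 6→5, 7→3]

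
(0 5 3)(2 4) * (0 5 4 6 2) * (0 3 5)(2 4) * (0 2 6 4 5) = (0 6 5)(2 4 3)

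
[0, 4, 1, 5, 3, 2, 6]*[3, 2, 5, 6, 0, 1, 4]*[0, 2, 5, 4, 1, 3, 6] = [4, 0, 5, 2, 6, 3, 1]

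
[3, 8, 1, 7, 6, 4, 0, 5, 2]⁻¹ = [6, 2, 8, 0, 5, 7, 4, 3, 1]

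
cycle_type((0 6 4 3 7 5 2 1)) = 8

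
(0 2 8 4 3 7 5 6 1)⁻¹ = (0 1 6 5 7 3 4 8 2)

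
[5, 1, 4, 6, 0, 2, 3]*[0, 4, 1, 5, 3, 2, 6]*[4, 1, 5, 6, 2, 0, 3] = [5, 2, 6, 3, 4, 1, 0]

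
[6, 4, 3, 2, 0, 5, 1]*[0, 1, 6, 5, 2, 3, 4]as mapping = [0→4, 1→2, 2→5, 3→6, 4→0, 5→3, 6→1]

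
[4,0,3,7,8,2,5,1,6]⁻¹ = [1,7,5,2,0,6,8,3,4]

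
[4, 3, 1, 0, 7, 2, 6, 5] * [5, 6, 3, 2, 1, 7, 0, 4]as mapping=[0→1, 1→2, 2→6, 3→5, 4→4, 5→3, 6→0, 7→7]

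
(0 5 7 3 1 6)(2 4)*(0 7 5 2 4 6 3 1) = (0 2 6 7 1 3)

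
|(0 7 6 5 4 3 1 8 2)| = 9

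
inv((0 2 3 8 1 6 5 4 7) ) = (0 7 4 5 6 1 8 3 2) 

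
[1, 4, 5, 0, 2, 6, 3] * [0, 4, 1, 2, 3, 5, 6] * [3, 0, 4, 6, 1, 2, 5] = [1, 6, 2, 3, 0, 5, 4]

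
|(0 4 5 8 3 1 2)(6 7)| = 14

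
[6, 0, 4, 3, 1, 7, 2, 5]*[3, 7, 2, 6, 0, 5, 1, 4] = [1, 3, 0, 6, 7, 4, 2, 5]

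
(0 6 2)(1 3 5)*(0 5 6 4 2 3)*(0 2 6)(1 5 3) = (0 4 6 1 2 3)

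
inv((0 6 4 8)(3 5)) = (0 8 4 6)(3 5)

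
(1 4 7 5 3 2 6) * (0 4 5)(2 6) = (0 4 7)(1 5 3 6)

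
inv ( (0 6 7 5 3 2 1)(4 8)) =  (0 1 2 3 5 7 6)(4 8)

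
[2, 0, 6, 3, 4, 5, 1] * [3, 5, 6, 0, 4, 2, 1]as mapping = [0→6, 1→3, 2→1, 3→0, 4→4, 5→2, 6→5]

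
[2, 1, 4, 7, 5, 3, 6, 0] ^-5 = [2, 1, 4, 7, 5, 3, 6, 0] 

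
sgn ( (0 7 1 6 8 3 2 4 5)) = 1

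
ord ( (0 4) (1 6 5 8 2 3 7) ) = 14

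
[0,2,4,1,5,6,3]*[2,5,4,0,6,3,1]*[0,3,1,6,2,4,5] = [1,2,5,4,6,3,0]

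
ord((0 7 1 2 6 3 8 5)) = 8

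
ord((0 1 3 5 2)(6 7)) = 10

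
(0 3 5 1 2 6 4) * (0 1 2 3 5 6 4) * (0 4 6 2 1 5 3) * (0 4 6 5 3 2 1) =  (0 2 5)(1 4 3)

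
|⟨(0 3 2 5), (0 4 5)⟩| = 120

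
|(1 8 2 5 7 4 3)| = 7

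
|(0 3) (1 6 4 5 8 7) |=6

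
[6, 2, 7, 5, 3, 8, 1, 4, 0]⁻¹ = [8, 6, 1, 4, 7, 3, 0, 2, 5]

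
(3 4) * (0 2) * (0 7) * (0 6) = (0 2 7 6)(3 4)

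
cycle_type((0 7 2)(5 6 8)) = 3^2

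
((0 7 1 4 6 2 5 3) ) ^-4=(0 6) (1 5) (2 7) (3 4) 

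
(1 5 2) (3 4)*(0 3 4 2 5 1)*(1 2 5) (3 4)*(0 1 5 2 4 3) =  (0 3 2 1 4) 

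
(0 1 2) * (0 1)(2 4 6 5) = (1 4 6 5 2)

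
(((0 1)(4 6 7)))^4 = (4 6 7)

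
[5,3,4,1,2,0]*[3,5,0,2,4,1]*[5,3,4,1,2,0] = [3,4,2,0,5,1]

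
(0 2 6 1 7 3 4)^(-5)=(0 6 7 4 2 1 3)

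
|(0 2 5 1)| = 4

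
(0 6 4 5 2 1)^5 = (0 1 2 5 4 6)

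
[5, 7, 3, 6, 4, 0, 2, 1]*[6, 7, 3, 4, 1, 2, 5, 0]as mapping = [0→2, 1→0, 2→4, 3→5, 4→1, 5→6, 6→3, 7→7]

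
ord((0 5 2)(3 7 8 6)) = 12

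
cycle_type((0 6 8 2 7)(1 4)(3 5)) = 2^2.5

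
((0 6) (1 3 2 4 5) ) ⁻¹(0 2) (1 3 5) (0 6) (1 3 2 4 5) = (1 3 2) (4 6) 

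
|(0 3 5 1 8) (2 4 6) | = 15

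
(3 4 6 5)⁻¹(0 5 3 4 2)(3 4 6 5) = (0 3 4 6 2)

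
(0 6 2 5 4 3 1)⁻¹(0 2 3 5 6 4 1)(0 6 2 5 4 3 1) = (0 6 5 1 4 2 3)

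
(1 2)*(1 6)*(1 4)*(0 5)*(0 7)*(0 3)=(0 5 7 3)(1 2 6 4)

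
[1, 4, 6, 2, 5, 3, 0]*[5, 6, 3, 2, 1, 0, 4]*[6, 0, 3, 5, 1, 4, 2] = [2, 0, 1, 5, 6, 3, 4]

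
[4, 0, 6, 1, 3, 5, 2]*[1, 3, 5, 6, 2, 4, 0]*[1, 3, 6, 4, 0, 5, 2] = [6, 3, 1, 4, 2, 0, 5]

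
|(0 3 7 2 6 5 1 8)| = 8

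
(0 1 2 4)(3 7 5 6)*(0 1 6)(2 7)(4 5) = (0 6 3 2 5)(1 7 4)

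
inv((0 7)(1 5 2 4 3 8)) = (0 7)(1 8 3 4 2 5)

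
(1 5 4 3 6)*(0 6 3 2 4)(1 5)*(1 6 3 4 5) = (0 3 4 2 5)(1 6)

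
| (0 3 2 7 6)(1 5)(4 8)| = 10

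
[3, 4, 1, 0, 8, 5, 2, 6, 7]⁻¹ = [3, 2, 6, 0, 1, 5, 7, 8, 4]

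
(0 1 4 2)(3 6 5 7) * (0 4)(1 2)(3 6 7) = (0 2 4 1)(3 7 6 5)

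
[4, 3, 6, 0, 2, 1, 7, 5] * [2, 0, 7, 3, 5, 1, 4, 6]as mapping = [0→5, 1→3, 2→4, 3→2, 4→7, 5→0, 6→6, 7→1]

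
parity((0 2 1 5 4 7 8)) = even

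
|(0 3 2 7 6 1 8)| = 7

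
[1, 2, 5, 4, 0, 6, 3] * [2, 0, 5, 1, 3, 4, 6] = [0, 5, 4, 3, 2, 6, 1]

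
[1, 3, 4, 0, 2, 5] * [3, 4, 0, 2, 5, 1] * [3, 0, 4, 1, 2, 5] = [2, 4, 5, 1, 3, 0]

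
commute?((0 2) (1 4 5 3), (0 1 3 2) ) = no:(0 2) (1 4 5 3) * (0 1 3 2) = (1 4 5 2), (0 1 3 2) * (0 2) (1 4 5 3) = (0 4 5 3) 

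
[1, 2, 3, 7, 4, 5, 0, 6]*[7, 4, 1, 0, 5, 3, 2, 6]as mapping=[0→4, 1→1, 2→0, 3→6, 4→5, 5→3, 6→7, 7→2]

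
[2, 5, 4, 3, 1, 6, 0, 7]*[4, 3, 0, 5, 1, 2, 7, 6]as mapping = [0→0, 1→2, 2→1, 3→5, 4→3, 5→7, 6→4, 7→6]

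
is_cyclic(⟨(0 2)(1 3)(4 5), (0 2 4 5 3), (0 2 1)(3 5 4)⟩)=no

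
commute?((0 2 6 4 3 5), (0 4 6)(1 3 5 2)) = no:(0 2 6 4 3 5) * (0 4 6)(1 3 5 2) = (0 1 3 2)(4 5), (0 4 6)(1 3 5 2) * (0 2 6 4 3 5) = (0 3)(1 5 6 2)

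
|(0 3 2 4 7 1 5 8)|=8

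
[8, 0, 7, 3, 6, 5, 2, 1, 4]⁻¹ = [1, 7, 6, 3, 8, 5, 4, 2, 0]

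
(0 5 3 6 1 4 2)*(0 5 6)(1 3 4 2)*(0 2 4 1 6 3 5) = (0 3 2)(1 4 6 5)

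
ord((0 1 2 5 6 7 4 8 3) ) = 9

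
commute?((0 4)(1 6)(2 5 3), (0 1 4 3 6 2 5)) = no:(0 4)(1 6)(2 5 3)*(0 1 4 3 6 2 5) = (0 3 5 6 4 1 2), (0 1 4 3 6 2 5)*(0 4)(1 6)(2 5 3) = (0 6 5 4 2 3 1)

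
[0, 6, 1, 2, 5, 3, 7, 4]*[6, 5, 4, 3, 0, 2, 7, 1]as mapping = [0→6, 1→7, 2→5, 3→4, 4→2, 5→3, 6→1, 7→0]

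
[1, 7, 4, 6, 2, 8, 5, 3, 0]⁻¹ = [8, 0, 4, 7, 2, 6, 3, 1, 5]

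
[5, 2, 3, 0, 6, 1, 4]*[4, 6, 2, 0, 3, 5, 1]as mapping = [0→5, 1→2, 2→0, 3→4, 4→1, 5→6, 6→3]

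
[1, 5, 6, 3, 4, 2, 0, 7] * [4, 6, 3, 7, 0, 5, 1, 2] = [6, 5, 1, 7, 0, 3, 4, 2]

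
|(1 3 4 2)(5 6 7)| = 12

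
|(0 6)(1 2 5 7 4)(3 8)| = 10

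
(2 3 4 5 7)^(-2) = (2 5 3 7 4)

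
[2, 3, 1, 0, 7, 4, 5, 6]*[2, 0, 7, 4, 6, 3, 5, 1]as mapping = [0→7, 1→4, 2→0, 3→2, 4→1, 5→6, 6→3, 7→5]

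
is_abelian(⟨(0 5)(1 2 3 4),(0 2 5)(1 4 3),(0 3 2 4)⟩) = no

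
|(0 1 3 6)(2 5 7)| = 12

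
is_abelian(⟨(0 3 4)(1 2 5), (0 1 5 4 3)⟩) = no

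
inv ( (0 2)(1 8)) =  (0 2)(1 8)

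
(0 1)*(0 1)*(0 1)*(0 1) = ()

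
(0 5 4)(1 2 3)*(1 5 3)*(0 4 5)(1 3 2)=(0 2 3)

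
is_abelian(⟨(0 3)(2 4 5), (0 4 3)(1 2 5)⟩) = no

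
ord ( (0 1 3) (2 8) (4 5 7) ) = 6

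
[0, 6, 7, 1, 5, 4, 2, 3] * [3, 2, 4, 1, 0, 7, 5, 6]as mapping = [0→3, 1→5, 2→6, 3→2, 4→7, 5→0, 6→4, 7→1]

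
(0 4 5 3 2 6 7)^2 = (0 5 2 7 4 3 6)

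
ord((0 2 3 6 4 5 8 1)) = 8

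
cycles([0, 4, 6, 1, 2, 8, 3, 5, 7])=(1 4 2 6 3)(5 8 7)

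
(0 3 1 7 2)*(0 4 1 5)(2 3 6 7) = (0 6 7 3 5)(1 2 4)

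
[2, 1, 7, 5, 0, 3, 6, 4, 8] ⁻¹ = [4, 1, 0, 5, 7, 3, 6, 2, 8] 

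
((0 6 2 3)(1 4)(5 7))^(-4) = ()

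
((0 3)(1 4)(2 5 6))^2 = (2 6 5)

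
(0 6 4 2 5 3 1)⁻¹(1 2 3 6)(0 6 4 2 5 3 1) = (0 5 1 4)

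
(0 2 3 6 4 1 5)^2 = (0 3 4 5 2 6 1)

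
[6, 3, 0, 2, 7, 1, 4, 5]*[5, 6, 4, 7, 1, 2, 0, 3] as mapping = [0→0, 1→7, 2→5, 3→4, 4→3, 5→6, 6→1, 7→2] 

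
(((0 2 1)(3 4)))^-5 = (0 2 1)(3 4)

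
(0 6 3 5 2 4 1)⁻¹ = (0 1 4 2 5 3 6)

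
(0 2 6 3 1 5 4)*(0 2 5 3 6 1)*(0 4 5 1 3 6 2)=(0 1 6 2 3 4) 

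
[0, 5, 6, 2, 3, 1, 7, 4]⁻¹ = [0, 5, 3, 4, 7, 1, 2, 6]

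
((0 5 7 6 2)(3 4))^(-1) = (0 2 6 7 5)(3 4)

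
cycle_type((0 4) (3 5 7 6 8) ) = 2.5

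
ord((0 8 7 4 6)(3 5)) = 10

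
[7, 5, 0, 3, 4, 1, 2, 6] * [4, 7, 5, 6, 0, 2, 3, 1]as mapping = [0→1, 1→2, 2→4, 3→6, 4→0, 5→7, 6→5, 7→3]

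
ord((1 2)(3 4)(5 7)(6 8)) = 2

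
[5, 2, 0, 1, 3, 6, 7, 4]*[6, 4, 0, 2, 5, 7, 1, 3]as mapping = [0→7, 1→0, 2→6, 3→4, 4→2, 5→1, 6→3, 7→5]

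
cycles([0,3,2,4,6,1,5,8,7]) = (1 3 4 6 5)(7 8)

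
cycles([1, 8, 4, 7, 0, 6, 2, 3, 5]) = (0 1 8 5 6 2 4)(3 7)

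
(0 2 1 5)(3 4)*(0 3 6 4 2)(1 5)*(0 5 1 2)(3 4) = (0 5 4 6 3)(1 2)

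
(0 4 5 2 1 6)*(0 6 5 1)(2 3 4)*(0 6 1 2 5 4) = (0 5 3)(1 4 2 6)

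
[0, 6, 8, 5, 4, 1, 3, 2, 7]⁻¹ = [0, 5, 7, 6, 4, 3, 1, 8, 2]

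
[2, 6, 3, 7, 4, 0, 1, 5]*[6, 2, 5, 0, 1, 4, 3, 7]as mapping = [0→5, 1→3, 2→0, 3→7, 4→1, 5→6, 6→2, 7→4]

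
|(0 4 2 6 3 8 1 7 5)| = 9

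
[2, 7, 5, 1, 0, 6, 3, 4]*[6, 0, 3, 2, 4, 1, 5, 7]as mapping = [0→3, 1→7, 2→1, 3→0, 4→6, 5→5, 6→2, 7→4]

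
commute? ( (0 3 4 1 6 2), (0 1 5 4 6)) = no: (0 3 4 1 6 2)*(0 1 5 4 6) = (0 3 6 2 1)(4 5), (0 1 5 4 6)*(0 3 4 1 6 2) = (0 6 3 4 2)(1 5)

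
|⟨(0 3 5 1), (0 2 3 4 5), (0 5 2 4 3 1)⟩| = 120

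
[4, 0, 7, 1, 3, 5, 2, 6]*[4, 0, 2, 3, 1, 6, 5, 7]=[1, 4, 7, 0, 3, 6, 2, 5]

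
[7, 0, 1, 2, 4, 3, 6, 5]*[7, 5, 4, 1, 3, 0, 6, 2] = [2, 7, 5, 4, 3, 1, 6, 0]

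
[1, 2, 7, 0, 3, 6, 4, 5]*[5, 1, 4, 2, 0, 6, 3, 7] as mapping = [0→1, 1→4, 2→7, 3→5, 4→2, 5→3, 6→0, 7→6] 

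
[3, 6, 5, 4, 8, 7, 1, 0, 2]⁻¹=[7, 6, 8, 0, 3, 2, 1, 5, 4]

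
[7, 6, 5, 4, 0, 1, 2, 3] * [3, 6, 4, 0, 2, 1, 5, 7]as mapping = [0→7, 1→5, 2→1, 3→2, 4→3, 5→6, 6→4, 7→0]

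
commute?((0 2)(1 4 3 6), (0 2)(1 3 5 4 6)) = no:(0 2)(1 4 3 6)*(0 2)(1 3 5 4 6) = (1 6 3)(4 5), (0 2)(1 3 5 4 6)*(0 2)(1 4 3 6) = (1 6 4)(3 5)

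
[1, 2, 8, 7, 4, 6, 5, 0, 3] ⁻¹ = [7, 0, 1, 8, 4, 6, 5, 3, 2] 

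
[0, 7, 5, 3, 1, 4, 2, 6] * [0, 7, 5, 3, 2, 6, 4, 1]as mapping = [0→0, 1→1, 2→6, 3→3, 4→7, 5→2, 6→5, 7→4]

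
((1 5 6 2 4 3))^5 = (1 3 4 2 6 5)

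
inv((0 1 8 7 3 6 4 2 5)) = (0 5 2 4 6 3 7 8 1)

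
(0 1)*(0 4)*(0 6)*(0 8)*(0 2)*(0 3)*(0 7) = (0 1 4 6 8 2 3 7)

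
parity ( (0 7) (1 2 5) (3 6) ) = even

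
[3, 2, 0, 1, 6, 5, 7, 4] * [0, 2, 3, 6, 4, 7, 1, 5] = [6, 3, 0, 2, 1, 7, 5, 4]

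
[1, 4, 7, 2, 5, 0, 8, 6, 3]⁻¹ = [5, 0, 3, 8, 1, 4, 7, 2, 6]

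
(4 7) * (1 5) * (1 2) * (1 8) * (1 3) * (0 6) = (0 6)(1 5 2 8 3)(4 7)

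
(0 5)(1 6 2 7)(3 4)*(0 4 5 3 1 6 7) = (0 3 5 4 1 7 6 2)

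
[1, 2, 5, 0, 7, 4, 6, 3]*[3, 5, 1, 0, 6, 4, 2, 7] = [5, 1, 4, 3, 7, 6, 2, 0]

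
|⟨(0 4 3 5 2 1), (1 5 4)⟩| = 18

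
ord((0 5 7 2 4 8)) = 6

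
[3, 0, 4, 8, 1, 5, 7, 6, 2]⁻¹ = [1, 4, 8, 0, 2, 5, 7, 6, 3]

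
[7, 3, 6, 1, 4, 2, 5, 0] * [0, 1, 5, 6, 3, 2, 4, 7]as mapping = [0→7, 1→6, 2→4, 3→1, 4→3, 5→5, 6→2, 7→0]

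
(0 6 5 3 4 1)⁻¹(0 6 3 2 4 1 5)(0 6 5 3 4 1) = (0 3 6 5 4 2 1)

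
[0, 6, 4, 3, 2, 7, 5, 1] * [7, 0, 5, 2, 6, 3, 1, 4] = [7, 1, 6, 2, 5, 4, 3, 0]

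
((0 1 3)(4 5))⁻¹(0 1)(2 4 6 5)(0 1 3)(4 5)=(1 3)(2 5 6 4)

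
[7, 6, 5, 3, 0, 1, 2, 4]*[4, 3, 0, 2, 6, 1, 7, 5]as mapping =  [0→5, 1→7, 2→1, 3→2, 4→4, 5→3, 6→0, 7→6]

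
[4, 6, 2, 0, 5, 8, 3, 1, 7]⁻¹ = [3, 7, 2, 6, 0, 4, 1, 8, 5]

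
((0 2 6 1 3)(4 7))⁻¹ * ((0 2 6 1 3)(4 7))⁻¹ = (0 1 2 3 6)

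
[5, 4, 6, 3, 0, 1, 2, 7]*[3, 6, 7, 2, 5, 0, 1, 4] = [0, 5, 1, 2, 3, 6, 7, 4]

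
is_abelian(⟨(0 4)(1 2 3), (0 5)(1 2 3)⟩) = no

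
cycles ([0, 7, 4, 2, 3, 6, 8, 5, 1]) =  (1 7 5 6 8)(2 4 3)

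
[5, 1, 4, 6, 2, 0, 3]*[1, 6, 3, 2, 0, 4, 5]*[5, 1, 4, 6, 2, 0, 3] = [2, 3, 5, 0, 6, 1, 4]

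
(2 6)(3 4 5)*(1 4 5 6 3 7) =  (1 4 6 2 3 5 7)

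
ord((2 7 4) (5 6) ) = 6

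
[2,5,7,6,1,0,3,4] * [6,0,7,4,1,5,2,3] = [7,5,3,2,0,6,4,1]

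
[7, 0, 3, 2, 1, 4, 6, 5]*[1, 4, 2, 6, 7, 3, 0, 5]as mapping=[0→5, 1→1, 2→6, 3→2, 4→4, 5→7, 6→0, 7→3]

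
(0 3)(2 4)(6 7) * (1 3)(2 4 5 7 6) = (0 1 3)(2 5 7)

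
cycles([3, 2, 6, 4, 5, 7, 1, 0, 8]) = (0 3 4 5 7)(1 2 6)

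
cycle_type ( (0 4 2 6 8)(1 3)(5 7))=2^2.5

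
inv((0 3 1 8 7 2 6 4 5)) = (0 5 4 6 2 7 8 1 3)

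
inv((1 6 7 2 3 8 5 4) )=(1 4 5 8 3 2 7 6) 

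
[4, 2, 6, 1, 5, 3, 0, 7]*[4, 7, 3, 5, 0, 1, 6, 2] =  [0, 3, 6, 7, 1, 5, 4, 2]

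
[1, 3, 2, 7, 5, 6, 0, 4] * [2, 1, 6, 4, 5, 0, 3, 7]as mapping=[0→1, 1→4, 2→6, 3→7, 4→0, 5→3, 6→2, 7→5]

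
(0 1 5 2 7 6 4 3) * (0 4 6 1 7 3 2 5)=(0 7 1)(2 3 4)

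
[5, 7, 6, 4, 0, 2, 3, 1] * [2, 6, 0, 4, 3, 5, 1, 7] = [5, 7, 1, 3, 2, 0, 4, 6]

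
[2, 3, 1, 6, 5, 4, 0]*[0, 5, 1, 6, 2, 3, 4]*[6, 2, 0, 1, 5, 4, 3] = [2, 3, 4, 5, 1, 0, 6]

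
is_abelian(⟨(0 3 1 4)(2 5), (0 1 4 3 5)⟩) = no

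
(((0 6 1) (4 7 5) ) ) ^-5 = (0 6 1) (4 7 5) 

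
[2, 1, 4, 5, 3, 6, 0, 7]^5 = [6, 1, 0, 4, 2, 3, 5, 7]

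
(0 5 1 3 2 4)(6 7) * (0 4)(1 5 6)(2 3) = (0 6 7 1 2)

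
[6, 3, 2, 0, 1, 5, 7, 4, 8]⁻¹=[3, 4, 2, 1, 7, 5, 0, 6, 8]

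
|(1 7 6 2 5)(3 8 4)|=15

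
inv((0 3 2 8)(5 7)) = (0 8 2 3)(5 7)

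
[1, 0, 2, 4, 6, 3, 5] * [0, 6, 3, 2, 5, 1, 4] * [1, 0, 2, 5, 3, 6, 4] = [4, 1, 5, 6, 3, 2, 0] 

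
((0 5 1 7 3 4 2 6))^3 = (0 7 2 5 3 6 1 4)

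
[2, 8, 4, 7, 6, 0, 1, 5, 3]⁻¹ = [5, 6, 0, 8, 2, 7, 4, 3, 1]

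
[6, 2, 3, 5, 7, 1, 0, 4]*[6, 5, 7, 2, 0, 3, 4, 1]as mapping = [0→4, 1→7, 2→2, 3→3, 4→1, 5→5, 6→6, 7→0]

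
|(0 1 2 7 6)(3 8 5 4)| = 20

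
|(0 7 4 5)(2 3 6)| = 12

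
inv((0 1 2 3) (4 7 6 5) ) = (0 3 2 1) (4 5 6 7) 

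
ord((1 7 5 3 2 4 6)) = 7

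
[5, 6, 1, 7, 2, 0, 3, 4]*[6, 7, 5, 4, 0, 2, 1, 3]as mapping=[0→2, 1→1, 2→7, 3→3, 4→5, 5→6, 6→4, 7→0]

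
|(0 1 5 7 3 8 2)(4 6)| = 14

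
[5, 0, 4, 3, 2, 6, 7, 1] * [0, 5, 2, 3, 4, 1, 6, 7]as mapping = [0→1, 1→0, 2→4, 3→3, 4→2, 5→6, 6→7, 7→5]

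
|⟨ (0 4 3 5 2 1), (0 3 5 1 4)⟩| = 720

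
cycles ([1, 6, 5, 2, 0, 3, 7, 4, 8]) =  (0 1 6 7 4)(2 5 3)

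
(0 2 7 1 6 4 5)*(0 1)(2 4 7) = (0 4 5 1 6 7)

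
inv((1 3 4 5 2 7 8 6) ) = (1 6 8 7 2 5 4 3) 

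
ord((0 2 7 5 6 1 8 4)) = 8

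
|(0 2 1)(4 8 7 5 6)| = 15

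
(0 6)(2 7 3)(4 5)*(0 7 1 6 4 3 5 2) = (0 4 2 1 6 7 5 3)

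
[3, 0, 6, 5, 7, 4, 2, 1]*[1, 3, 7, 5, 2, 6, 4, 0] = [5, 1, 4, 6, 0, 2, 7, 3]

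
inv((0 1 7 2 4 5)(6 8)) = (0 5 4 2 7 1)(6 8)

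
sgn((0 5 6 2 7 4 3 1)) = -1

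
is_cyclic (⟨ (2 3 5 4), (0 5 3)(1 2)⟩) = no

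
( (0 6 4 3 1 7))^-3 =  (0 3)(1 6)(4 7)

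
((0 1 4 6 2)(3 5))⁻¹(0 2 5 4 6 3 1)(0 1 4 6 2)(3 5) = (0 3 6 2 5 4 1)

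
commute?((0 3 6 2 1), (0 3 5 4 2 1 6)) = no:(0 3 6 2 1)*(0 3 5 4 2 1 6) = (0 5 4 2 6 1 3), (0 3 5 4 2 1 6)*(0 3 6 2 1) = (0 6 3 5 4 1 2)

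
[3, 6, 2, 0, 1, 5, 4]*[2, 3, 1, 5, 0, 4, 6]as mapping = [0→5, 1→6, 2→1, 3→2, 4→3, 5→4, 6→0]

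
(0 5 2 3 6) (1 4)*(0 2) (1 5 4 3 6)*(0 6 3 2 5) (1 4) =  (0 1 2 3 4) (5 6) 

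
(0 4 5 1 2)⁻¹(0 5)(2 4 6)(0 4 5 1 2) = (0 5 6)(1 4)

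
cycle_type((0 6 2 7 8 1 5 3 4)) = 9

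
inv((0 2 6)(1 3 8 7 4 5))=(0 6 2)(1 5 4 7 8 3)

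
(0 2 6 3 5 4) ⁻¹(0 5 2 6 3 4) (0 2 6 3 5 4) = (0 2 4 6 3 5) 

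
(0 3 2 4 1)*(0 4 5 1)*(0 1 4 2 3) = (1 2 5 4)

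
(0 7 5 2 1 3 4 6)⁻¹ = (0 6 4 3 1 2 5 7)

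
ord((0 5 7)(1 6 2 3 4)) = 15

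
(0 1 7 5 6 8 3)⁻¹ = (0 3 8 6 5 7 1)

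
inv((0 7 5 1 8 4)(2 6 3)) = (0 4 8 1 5 7)(2 3 6)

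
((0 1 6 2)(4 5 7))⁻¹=(0 2 6 1)(4 7 5)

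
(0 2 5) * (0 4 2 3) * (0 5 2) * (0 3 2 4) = (0 2 4 3 5)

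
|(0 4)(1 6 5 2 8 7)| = 6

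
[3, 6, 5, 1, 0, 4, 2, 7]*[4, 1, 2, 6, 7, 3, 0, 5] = [6, 0, 3, 1, 4, 7, 2, 5]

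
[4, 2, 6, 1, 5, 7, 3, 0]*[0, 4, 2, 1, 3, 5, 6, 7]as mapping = [0→3, 1→2, 2→6, 3→4, 4→5, 5→7, 6→1, 7→0]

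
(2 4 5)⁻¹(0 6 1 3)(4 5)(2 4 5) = (0 6 1 3)(2 5)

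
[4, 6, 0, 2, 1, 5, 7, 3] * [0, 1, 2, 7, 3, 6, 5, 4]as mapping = [0→3, 1→5, 2→0, 3→2, 4→1, 5→6, 6→4, 7→7]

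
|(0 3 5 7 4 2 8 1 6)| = 9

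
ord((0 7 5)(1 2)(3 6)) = 6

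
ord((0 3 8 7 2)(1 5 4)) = 15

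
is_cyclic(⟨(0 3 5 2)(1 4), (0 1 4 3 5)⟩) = no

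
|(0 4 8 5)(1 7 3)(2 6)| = 12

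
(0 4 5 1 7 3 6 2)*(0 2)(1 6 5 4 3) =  (0 3 5 6)(1 7)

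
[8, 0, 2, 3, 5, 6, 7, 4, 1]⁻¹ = [1, 8, 2, 3, 7, 4, 5, 6, 0]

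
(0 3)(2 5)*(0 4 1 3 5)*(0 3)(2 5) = (0 2 3 4 1)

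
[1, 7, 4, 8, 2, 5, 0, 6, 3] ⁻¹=[6, 0, 4, 8, 2, 5, 7, 1, 3] 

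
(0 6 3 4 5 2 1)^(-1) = (0 1 2 5 4 3 6)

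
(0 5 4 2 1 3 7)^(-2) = (0 3 2 5 7 1 4)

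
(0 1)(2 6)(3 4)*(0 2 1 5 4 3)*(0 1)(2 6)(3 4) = (0 5 3 4 1 6)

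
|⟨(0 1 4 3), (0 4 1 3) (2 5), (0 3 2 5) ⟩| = 720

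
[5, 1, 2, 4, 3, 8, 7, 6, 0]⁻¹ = [8, 1, 2, 4, 3, 0, 7, 6, 5]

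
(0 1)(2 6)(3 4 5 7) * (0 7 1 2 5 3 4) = (0 2 6 5 1 7 4 3)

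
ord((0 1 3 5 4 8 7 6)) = 8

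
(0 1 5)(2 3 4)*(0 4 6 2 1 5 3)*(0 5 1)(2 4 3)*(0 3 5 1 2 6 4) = (0 2 1 6)(3 4)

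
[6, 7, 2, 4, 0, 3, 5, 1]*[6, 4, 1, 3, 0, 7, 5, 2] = [5, 2, 1, 0, 6, 3, 7, 4]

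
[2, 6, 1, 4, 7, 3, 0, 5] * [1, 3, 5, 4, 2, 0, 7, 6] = [5, 7, 3, 2, 6, 4, 1, 0]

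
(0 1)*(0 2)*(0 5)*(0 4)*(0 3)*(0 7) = (0 1 2 5 4 3 7)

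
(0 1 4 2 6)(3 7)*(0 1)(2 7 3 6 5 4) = (1 2 5 4 7 6)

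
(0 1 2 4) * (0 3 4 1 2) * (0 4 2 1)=(0 1 4 3 2)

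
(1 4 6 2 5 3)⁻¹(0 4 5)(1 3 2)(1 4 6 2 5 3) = (0 6 3)(1 5 4)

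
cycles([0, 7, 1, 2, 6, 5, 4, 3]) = (1 7 3 2)(4 6)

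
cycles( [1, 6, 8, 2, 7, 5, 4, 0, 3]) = (0 1 6 4 7)(2 8 3)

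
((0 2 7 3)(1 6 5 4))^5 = (0 2 7 3)(1 6 5 4)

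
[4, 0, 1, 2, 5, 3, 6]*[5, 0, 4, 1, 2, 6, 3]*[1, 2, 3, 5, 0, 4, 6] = [3, 4, 1, 0, 6, 2, 5]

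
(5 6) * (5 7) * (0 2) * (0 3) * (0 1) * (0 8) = (0 2 3 1 8)(5 6 7)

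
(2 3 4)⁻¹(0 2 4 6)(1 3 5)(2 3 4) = (0 3 2 6)(1 4 5)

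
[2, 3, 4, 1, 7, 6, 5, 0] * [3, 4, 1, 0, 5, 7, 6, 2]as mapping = [0→1, 1→0, 2→5, 3→4, 4→2, 5→6, 6→7, 7→3]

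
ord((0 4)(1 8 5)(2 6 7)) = 6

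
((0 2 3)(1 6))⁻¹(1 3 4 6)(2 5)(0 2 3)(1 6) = (0 4 1 6)(3 5)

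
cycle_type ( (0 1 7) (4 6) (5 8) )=2^2.3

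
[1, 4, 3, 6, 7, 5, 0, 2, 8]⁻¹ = [6, 0, 7, 2, 1, 5, 3, 4, 8]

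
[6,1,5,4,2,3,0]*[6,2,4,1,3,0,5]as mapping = [0→5,1→2,2→0,3→3,4→4,5→1,6→6]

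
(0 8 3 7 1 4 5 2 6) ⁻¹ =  (0 6 2 5 4 1 7 3 8) 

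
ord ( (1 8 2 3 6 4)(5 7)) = 6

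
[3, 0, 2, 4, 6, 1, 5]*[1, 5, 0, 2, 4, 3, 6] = [2, 1, 0, 4, 6, 5, 3]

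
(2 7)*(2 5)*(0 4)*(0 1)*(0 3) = (0 4 1 3)(2 7 5)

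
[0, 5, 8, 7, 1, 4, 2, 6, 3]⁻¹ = [0, 4, 6, 8, 5, 1, 7, 3, 2]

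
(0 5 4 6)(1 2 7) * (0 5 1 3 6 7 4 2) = (0 1)(2 4 7 3 6 5)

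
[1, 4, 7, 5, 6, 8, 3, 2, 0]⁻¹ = [8, 0, 7, 6, 1, 3, 4, 2, 5]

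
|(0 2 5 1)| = 4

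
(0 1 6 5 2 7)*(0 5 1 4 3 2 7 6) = (0 4 3 2 6 1) (5 7) 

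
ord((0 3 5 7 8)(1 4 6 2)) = 20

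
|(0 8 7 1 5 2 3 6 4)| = 9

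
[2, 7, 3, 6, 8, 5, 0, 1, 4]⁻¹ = [6, 7, 0, 2, 8, 5, 3, 1, 4]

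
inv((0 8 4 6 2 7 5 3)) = (0 3 5 7 2 6 4 8)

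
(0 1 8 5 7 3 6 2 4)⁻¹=(0 4 2 6 3 7 5 8 1)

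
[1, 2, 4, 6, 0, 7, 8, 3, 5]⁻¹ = [4, 0, 1, 7, 2, 8, 3, 5, 6]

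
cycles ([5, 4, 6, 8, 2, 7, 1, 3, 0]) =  (0 5 7 3 8)(1 4 2 6)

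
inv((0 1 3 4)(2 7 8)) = (0 4 3 1)(2 8 7)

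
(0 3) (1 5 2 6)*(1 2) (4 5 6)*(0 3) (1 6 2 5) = (1 2 4) (5 6) 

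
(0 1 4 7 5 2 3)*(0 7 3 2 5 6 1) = (1 4 3 7 6)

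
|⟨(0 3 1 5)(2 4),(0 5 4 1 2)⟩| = 360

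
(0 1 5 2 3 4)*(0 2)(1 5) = (0 5)(2 3 4)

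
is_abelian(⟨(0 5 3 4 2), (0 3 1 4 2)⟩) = no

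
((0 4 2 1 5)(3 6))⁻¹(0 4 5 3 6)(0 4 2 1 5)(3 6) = (0 6 3 4 2)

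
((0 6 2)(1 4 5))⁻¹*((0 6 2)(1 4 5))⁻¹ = (0 6 2)(1 4 5)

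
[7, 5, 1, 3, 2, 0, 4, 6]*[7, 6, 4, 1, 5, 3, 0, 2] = [2, 3, 6, 1, 4, 7, 5, 0]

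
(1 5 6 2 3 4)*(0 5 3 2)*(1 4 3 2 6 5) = (0 1 2 6) 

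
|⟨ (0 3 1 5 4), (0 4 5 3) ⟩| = 120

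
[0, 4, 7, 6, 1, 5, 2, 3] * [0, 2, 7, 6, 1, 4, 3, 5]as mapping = [0→0, 1→1, 2→5, 3→3, 4→2, 5→4, 6→7, 7→6]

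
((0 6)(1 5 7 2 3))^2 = (1 7 3 5 2)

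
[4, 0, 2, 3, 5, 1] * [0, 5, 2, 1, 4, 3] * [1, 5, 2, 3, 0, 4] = [0, 1, 2, 5, 3, 4]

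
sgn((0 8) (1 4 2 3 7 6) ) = 1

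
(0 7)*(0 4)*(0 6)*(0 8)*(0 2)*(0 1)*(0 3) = (0 7 4 6 8 2 1 3)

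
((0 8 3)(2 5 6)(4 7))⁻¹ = (0 3 8)(2 6 5)(4 7)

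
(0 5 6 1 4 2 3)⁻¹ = (0 3 2 4 1 6 5)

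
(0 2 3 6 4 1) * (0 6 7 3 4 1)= (0 2 4)(1 6)(3 7)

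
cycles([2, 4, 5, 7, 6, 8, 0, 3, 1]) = (0 2 5 8 1 4 6) (3 7) 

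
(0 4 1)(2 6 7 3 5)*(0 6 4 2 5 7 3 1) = (0 2 4)(1 6 3 7)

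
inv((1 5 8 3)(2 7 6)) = (1 3 8 5)(2 6 7)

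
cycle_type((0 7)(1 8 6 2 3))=2.5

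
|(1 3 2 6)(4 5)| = 4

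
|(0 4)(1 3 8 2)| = 4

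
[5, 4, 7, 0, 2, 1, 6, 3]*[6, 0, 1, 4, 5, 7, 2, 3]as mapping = [0→7, 1→5, 2→3, 3→6, 4→1, 5→0, 6→2, 7→4]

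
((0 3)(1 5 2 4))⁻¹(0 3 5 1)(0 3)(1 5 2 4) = (0 2 5 3)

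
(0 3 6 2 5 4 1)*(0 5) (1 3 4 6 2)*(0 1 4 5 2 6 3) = (0 5 3 6 4) (1 2) 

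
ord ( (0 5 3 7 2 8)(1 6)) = 6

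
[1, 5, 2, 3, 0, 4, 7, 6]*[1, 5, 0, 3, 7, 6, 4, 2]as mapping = [0→5, 1→6, 2→0, 3→3, 4→1, 5→7, 6→2, 7→4]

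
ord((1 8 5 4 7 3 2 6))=8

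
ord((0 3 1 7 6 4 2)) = 7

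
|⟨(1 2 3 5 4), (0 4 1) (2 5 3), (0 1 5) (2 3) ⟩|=720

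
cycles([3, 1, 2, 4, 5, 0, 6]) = (0 3 4 5)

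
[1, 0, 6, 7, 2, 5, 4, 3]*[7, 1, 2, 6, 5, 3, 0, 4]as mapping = [0→1, 1→7, 2→0, 3→4, 4→2, 5→3, 6→5, 7→6]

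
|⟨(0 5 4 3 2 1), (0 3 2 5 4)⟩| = 720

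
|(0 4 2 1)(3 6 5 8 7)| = 20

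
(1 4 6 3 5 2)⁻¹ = (1 2 5 3 6 4)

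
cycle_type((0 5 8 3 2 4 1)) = 7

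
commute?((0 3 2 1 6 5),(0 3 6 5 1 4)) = no:(0 3 2 1 6 5) * (0 3 6 5 1 4) = (0 6 1 5 3 2 4),(0 3 6 5 1 4) * (0 3 2 1 6 5) = (0 2 1 4 3 5 6)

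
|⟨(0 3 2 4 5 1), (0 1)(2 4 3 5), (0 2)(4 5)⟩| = 720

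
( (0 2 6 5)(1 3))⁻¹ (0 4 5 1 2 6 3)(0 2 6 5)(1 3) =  (0 3 6 5 1 2 4)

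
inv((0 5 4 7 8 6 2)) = (0 2 6 8 7 4 5)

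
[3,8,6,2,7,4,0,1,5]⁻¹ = [6,7,3,0,5,8,2,4,1]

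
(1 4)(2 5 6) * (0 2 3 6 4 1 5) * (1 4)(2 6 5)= (0 6 3 5 1 4 2)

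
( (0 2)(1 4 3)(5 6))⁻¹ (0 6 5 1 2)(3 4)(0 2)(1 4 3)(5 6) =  (0 2 5 6 4)(1 3)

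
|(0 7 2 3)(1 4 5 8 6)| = 20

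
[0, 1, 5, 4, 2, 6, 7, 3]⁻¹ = [0, 1, 4, 7, 3, 2, 5, 6]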